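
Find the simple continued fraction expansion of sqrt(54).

Write x_i = (sqrt(54) + m_i)/d_i with (m_0, d_0) = (0, 1). a_0 = floor(sqrt(54)) = 7, since 7^2 = 49 <= 54 < 64 = 8^2.
Iterate m_{i+1} = d_i*a_i - m_i, d_{i+1} = (54 - m_{i+1}^2)/d_i, a_{i+1} = floor((a_0 + m_{i+1})/d_{i+1}):
  m_1 = 1*7 - 0 = 7, d_1 = (54 - 7^2)/1 = 5/1 = 5, a_1 = floor((7 + 7)/5) = 2.
  m_2 = 5*2 - 7 = 3, d_2 = (54 - 3^2)/5 = 45/5 = 9, a_2 = floor((7 + 3)/9) = 1.
  m_3 = 9*1 - 3 = 6, d_3 = (54 - 6^2)/9 = 18/9 = 2, a_3 = floor((7 + 6)/2) = 6.
  m_4 = 2*6 - 6 = 6, d_4 = (54 - 6^2)/2 = 18/2 = 9, a_4 = floor((7 + 6)/9) = 1.
  m_5 = 9*1 - 6 = 3, d_5 = (54 - 3^2)/9 = 45/9 = 5, a_5 = floor((7 + 3)/5) = 2.
  m_6 = 5*2 - 3 = 7, d_6 = (54 - 7^2)/5 = 5/5 = 1, a_6 = floor((7 + 7)/1) = 14.
  m_7 = 1*14 - 7 = 7, d_7 = (54 - 7^2)/1 = 5/1 = 5: (m_7, d_7) = (m_1, d_1) = (7, 5), so from here the quotients repeat a_1, ..., a_6; the period length is 6.
Hence the expansion of sqrt(54) is a_0 = 7 followed by the repeating block 2, 1, 6, 1, 2, 14 (period 6).

[7; (2, 1, 6, 1, 2, 14)]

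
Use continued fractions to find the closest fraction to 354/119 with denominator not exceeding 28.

83/28

Expand x = 354/119 as a continued fraction with the Euclidean algorithm:
  354 = 2*119 + 116, so a_0 = 2.
  119 = 1*116 + 3, so a_1 = 1.
  116 = 38*3 + 2, so a_2 = 38.
  3 = 1*2 + 1, so a_3 = 1.
  2 = 2*1 + 0, so a_4 = 2.
so x = [2; 1, 38, 1, 2].
Convergents (p_i = a_i*p_{i-1} + p_{i-2}, q_i = a_i*q_{i-1} + q_{i-2} with p_{-2}=0, p_{-1}=1, q_{-2}=1, q_{-1}=0), until the denominator exceeds 28:
  i=0: a_0=2, p_0 = 2*1 + 0 = 2, q_0 = 2*0 + 1 = 1.
  i=1: a_1=1, p_1 = 1*2 + 1 = 3, q_1 = 1*1 + 0 = 1.
  i=2: a_2=38, p_2 = 38*3 + 2 = 116, q_2 = 38*1 + 1 = 39.
q_2 = 39 > 28, so the last convergent with denominator <= 28 is p_1/q_1 = 3/1.
The closest fraction with denominator <= 28 is either p_1/q_1 or the intermediate fraction (k*p_1 + p_0)/(k*q_1 + q_0) with the largest k >= 1 whose denominator stays <= 28; these approach x as k grows, and every other convergent or intermediate fraction in range is farther away.
Largest k: floor((28 - q_0)/q_1) = floor((28 - 1)/1) = 27.
That gives (27*3 + 2)/(27*1 + 1) = 83/28.
Compare the errors: |x - 3/1| = |354*1 - 3*119|/(119*1) = 3/119, and |x - 83/28| = |354*28 - 83*119|/(119*28) = 35/3332.
Cross-multiplying, 35*119 = 4165 < 9996 = 3*3332, so 35/3332 is smaller: the intermediate fraction 83/28 is closer to x than 3/1.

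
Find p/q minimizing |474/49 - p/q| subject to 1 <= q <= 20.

29/3

Expand x = 474/49 as a continued fraction with the Euclidean algorithm:
  474 = 9*49 + 33, so a_0 = 9.
  49 = 1*33 + 16, so a_1 = 1.
  33 = 2*16 + 1, so a_2 = 2.
  16 = 16*1 + 0, so a_3 = 16.
so x = [9; 1, 2, 16].
Convergents (p_i = a_i*p_{i-1} + p_{i-2}, q_i = a_i*q_{i-1} + q_{i-2} with p_{-2}=0, p_{-1}=1, q_{-2}=1, q_{-1}=0), until the denominator exceeds 20:
  i=0: a_0=9, p_0 = 9*1 + 0 = 9, q_0 = 9*0 + 1 = 1.
  i=1: a_1=1, p_1 = 1*9 + 1 = 10, q_1 = 1*1 + 0 = 1.
  i=2: a_2=2, p_2 = 2*10 + 9 = 29, q_2 = 2*1 + 1 = 3.
  i=3: a_3=16, p_3 = 16*29 + 10 = 474, q_3 = 16*3 + 1 = 49.
q_3 = 49 > 20, so the last convergent with denominator <= 20 is p_2/q_2 = 29/3.
The closest fraction with denominator <= 20 is either p_2/q_2 or the intermediate fraction (k*p_2 + p_1)/(k*q_2 + q_1) with the largest k >= 1 whose denominator stays <= 20; these approach x as k grows, and every other convergent or intermediate fraction in range is farther away.
Largest k: floor((20 - q_1)/q_2) = floor((20 - 1)/3) = 6.
That gives (6*29 + 10)/(6*3 + 1) = 184/19.
Compare the errors: |x - 29/3| = |474*3 - 29*49|/(49*3) = 1/147, and |x - 184/19| = |474*19 - 184*49|/(49*19) = 10/931.
Cross-multiplying, 1*931 = 931 < 1470 = 10*147, so 1/147 is smaller: the convergent 29/3 is closer to x than 184/19.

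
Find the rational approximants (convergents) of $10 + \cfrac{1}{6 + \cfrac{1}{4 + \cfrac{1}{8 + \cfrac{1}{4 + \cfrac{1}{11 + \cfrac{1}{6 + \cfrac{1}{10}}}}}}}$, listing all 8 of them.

10/1, 61/6, 254/25, 2093/206, 8626/849, 96979/9545, 590500/58119, 6001979/590735

Using the convergent recurrence p_i = a_i*p_{i-1} + p_{i-2}, q_i = a_i*q_{i-1} + q_{i-2} with p_{-2}=0, p_{-1}=1, q_{-2}=1, q_{-1}=0:
  i=0: a_0=10, p_0 = 10*1 + 0 = 10, q_0 = 10*0 + 1 = 1.
  i=1: a_1=6, p_1 = 6*10 + 1 = 61, q_1 = 6*1 + 0 = 6.
  i=2: a_2=4, p_2 = 4*61 + 10 = 254, q_2 = 4*6 + 1 = 25.
  i=3: a_3=8, p_3 = 8*254 + 61 = 2093, q_3 = 8*25 + 6 = 206.
  i=4: a_4=4, p_4 = 4*2093 + 254 = 8626, q_4 = 4*206 + 25 = 849.
  i=5: a_5=11, p_5 = 11*8626 + 2093 = 96979, q_5 = 11*849 + 206 = 9545.
  i=6: a_6=6, p_6 = 6*96979 + 8626 = 590500, q_6 = 6*9545 + 849 = 58119.
  i=7: a_7=10, p_7 = 10*590500 + 96979 = 6001979, q_7 = 10*58119 + 9545 = 590735.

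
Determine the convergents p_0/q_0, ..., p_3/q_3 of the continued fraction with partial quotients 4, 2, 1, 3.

Using the convergent recurrence p_i = a_i*p_{i-1} + p_{i-2}, q_i = a_i*q_{i-1} + q_{i-2} with p_{-2}=0, p_{-1}=1, q_{-2}=1, q_{-1}=0:
  i=0: a_0=4, p_0 = 4*1 + 0 = 4, q_0 = 4*0 + 1 = 1.
  i=1: a_1=2, p_1 = 2*4 + 1 = 9, q_1 = 2*1 + 0 = 2.
  i=2: a_2=1, p_2 = 1*9 + 4 = 13, q_2 = 1*2 + 1 = 3.
  i=3: a_3=3, p_3 = 3*13 + 9 = 48, q_3 = 3*3 + 2 = 11.

4/1, 9/2, 13/3, 48/11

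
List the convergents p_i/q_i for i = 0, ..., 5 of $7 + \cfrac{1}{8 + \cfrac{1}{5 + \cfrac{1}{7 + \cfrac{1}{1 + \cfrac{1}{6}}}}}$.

7/1, 57/8, 292/41, 2101/295, 2393/336, 16459/2311

Using the convergent recurrence p_i = a_i*p_{i-1} + p_{i-2}, q_i = a_i*q_{i-1} + q_{i-2} with p_{-2}=0, p_{-1}=1, q_{-2}=1, q_{-1}=0:
  i=0: a_0=7, p_0 = 7*1 + 0 = 7, q_0 = 7*0 + 1 = 1.
  i=1: a_1=8, p_1 = 8*7 + 1 = 57, q_1 = 8*1 + 0 = 8.
  i=2: a_2=5, p_2 = 5*57 + 7 = 292, q_2 = 5*8 + 1 = 41.
  i=3: a_3=7, p_3 = 7*292 + 57 = 2101, q_3 = 7*41 + 8 = 295.
  i=4: a_4=1, p_4 = 1*2101 + 292 = 2393, q_4 = 1*295 + 41 = 336.
  i=5: a_5=6, p_5 = 6*2393 + 2101 = 16459, q_5 = 6*336 + 295 = 2311.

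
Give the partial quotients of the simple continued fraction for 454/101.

[4; 2, 50]

Run the Euclidean algorithm on 454 and 101; the successive quotients are the partial quotients a_0, a_1, ... (each step inverts the fractional part left over by the previous one):
  454 = 4*101 + 50, so a_0 = 4.
  101 = 2*50 + 1, so a_1 = 2.
  50 = 50*1 + 0, so a_2 = 50.
The remainder reaches 0 after 3 divisions, so the expansion has 3 partial quotients, read off in order.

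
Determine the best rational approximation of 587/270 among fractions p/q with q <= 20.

37/17

Expand x = 587/270 as a continued fraction with the Euclidean algorithm:
  587 = 2*270 + 47, so a_0 = 2.
  270 = 5*47 + 35, so a_1 = 5.
  47 = 1*35 + 12, so a_2 = 1.
  35 = 2*12 + 11, so a_3 = 2.
  12 = 1*11 + 1, so a_4 = 1.
  11 = 11*1 + 0, so a_5 = 11.
so x = [2; 5, 1, 2, 1, 11].
Convergents (p_i = a_i*p_{i-1} + p_{i-2}, q_i = a_i*q_{i-1} + q_{i-2} with p_{-2}=0, p_{-1}=1, q_{-2}=1, q_{-1}=0), until the denominator exceeds 20:
  i=0: a_0=2, p_0 = 2*1 + 0 = 2, q_0 = 2*0 + 1 = 1.
  i=1: a_1=5, p_1 = 5*2 + 1 = 11, q_1 = 5*1 + 0 = 5.
  i=2: a_2=1, p_2 = 1*11 + 2 = 13, q_2 = 1*5 + 1 = 6.
  i=3: a_3=2, p_3 = 2*13 + 11 = 37, q_3 = 2*6 + 5 = 17.
  i=4: a_4=1, p_4 = 1*37 + 13 = 50, q_4 = 1*17 + 6 = 23.
q_4 = 23 > 20, so the last convergent with denominator <= 20 is p_3/q_3 = 37/17.
The closest fraction with denominator <= 20 is either p_3/q_3 or the intermediate fraction (k*p_3 + p_2)/(k*q_3 + q_2) with the largest k >= 1 whose denominator stays <= 20; these approach x as k grows, and every other convergent or intermediate fraction in range is farther away.
Largest k: floor((20 - q_2)/q_3) = floor((20 - 6)/17) = 0.
Since k = 0, no intermediate fraction beyond p_3/q_3 has denominator <= 20, so the convergent 37/17 is the closest (its error is |587*17 - 37*270|/(270*17) = 11/4590).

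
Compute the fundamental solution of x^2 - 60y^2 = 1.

(x, y) = (31, 4)

First expand sqrt(60) as a continued fraction. With x_i = (sqrt(60) + m_i)/d_i and (m_0, d_0) = (0, 1): a_0 = floor(sqrt(60)) = 7, since 7^2 = 49 <= 60 < 64 = 8^2.
Iterate m_{i+1} = d_i*a_i - m_i, d_{i+1} = (60 - m_{i+1}^2)/d_i, a_{i+1} = floor((a_0 + m_{i+1})/d_{i+1}):
  m_1 = 1*7 - 0 = 7, d_1 = (60 - 7^2)/1 = 11/1 = 11, a_1 = floor((7 + 7)/11) = 1.
  m_2 = 11*1 - 7 = 4, d_2 = (60 - 4^2)/11 = 44/11 = 4, a_2 = floor((7 + 4)/4) = 2.
  m_3 = 4*2 - 4 = 4, d_3 = (60 - 4^2)/4 = 44/4 = 11, a_3 = floor((7 + 4)/11) = 1.
  m_4 = 11*1 - 4 = 7, d_4 = (60 - 7^2)/11 = 11/11 = 1, a_4 = floor((7 + 7)/1) = 14.
  m_5 = 1*14 - 7 = 7, d_5 = (60 - 7^2)/1 = 11/1 = 11: (m_5, d_5) = (m_1, d_1) = (7, 11), so from here the quotients repeat a_1, ..., a_4; the period length is 4.
So sqrt(60) = [7; (1, 2, 1, 14)] with period length k = 4.
k is even, so the fundamental solution of x^2 - 60y^2 = 1 is (p_{k-1}, q_{k-1}) = (p_3, q_3); compute convergents through index 3.
Convergents (p_i = a_i*p_{i-1} + p_{i-2}, q_i = a_i*q_{i-1} + q_{i-2} with p_{-2}=0, p_{-1}=1, q_{-2}=1, q_{-1}=0):
  i=0: a_0=7, p_0 = 7*1 + 0 = 7, q_0 = 7*0 + 1 = 1.
  i=1: a_1=1, p_1 = 1*7 + 1 = 8, q_1 = 1*1 + 0 = 1.
  i=2: a_2=2, p_2 = 2*8 + 7 = 23, q_2 = 2*1 + 1 = 3.
  i=3: a_3=1, p_3 = 1*23 + 8 = 31, q_3 = 1*3 + 1 = 4.
Check: 31^2 - 60*4^2 = 961 - 960 = 1, so (x, y) = (31, 4) solves the equation, and by the theorem it is the least positive solution.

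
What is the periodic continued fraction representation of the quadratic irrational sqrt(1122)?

[33; (2, 66)]

Write x_i = (sqrt(1122) + m_i)/d_i with (m_0, d_0) = (0, 1). a_0 = floor(sqrt(1122)) = 33, since 33^2 = 1089 <= 1122 < 1156 = 34^2.
Iterate m_{i+1} = d_i*a_i - m_i, d_{i+1} = (1122 - m_{i+1}^2)/d_i, a_{i+1} = floor((a_0 + m_{i+1})/d_{i+1}):
  m_1 = 1*33 - 0 = 33, d_1 = (1122 - 33^2)/1 = 33/1 = 33, a_1 = floor((33 + 33)/33) = 2.
  m_2 = 33*2 - 33 = 33, d_2 = (1122 - 33^2)/33 = 33/33 = 1, a_2 = floor((33 + 33)/1) = 66.
  m_3 = 1*66 - 33 = 33, d_3 = (1122 - 33^2)/1 = 33/1 = 33: (m_3, d_3) = (m_1, d_1) = (33, 33), so from here the quotients repeat a_1, a_2; the period length is 2.
Hence the expansion of sqrt(1122) is a_0 = 33 followed by the repeating block 2, 66 (period 2).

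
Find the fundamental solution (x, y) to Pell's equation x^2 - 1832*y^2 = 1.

First expand sqrt(1832) as a continued fraction. With x_i = (sqrt(1832) + m_i)/d_i and (m_0, d_0) = (0, 1): a_0 = floor(sqrt(1832)) = 42, since 42^2 = 1764 <= 1832 < 1849 = 43^2.
Iterate m_{i+1} = d_i*a_i - m_i, d_{i+1} = (1832 - m_{i+1}^2)/d_i, a_{i+1} = floor((a_0 + m_{i+1})/d_{i+1}):
  m_1 = 1*42 - 0 = 42, d_1 = (1832 - 42^2)/1 = 68/1 = 68, a_1 = floor((42 + 42)/68) = 1.
  m_2 = 68*1 - 42 = 26, d_2 = (1832 - 26^2)/68 = 1156/68 = 17, a_2 = floor((42 + 26)/17) = 4.
  m_3 = 17*4 - 26 = 42, d_3 = (1832 - 42^2)/17 = 68/17 = 4, a_3 = floor((42 + 42)/4) = 21.
  m_4 = 4*21 - 42 = 42, d_4 = (1832 - 42^2)/4 = 68/4 = 17, a_4 = floor((42 + 42)/17) = 4.
  m_5 = 17*4 - 42 = 26, d_5 = (1832 - 26^2)/17 = 1156/17 = 68, a_5 = floor((42 + 26)/68) = 1.
  m_6 = 68*1 - 26 = 42, d_6 = (1832 - 42^2)/68 = 68/68 = 1, a_6 = floor((42 + 42)/1) = 84.
  m_7 = 1*84 - 42 = 42, d_7 = (1832 - 42^2)/1 = 68/1 = 68: (m_7, d_7) = (m_1, d_1) = (42, 68), so from here the quotients repeat a_1, ..., a_6; the period length is 6.
So sqrt(1832) = [42; (1, 4, 21, 4, 1, 84)] with period length k = 6.
k is even, so the fundamental solution of x^2 - 1832y^2 = 1 is (p_{k-1}, q_{k-1}) = (p_5, q_5); compute convergents through index 5.
Convergents (p_i = a_i*p_{i-1} + p_{i-2}, q_i = a_i*q_{i-1} + q_{i-2} with p_{-2}=0, p_{-1}=1, q_{-2}=1, q_{-1}=0):
  i=0: a_0=42, p_0 = 42*1 + 0 = 42, q_0 = 42*0 + 1 = 1.
  i=1: a_1=1, p_1 = 1*42 + 1 = 43, q_1 = 1*1 + 0 = 1.
  i=2: a_2=4, p_2 = 4*43 + 42 = 214, q_2 = 4*1 + 1 = 5.
  i=3: a_3=21, p_3 = 21*214 + 43 = 4537, q_3 = 21*5 + 1 = 106.
  i=4: a_4=4, p_4 = 4*4537 + 214 = 18362, q_4 = 4*106 + 5 = 429.
  i=5: a_5=1, p_5 = 1*18362 + 4537 = 22899, q_5 = 1*429 + 106 = 535.
Check: 22899^2 - 1832*535^2 = 524364201 - 524364200 = 1, so (x, y) = (22899, 535) solves the equation, and by the theorem it is the least positive solution.

(x, y) = (22899, 535)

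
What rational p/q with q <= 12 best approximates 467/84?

Expand x = 467/84 as a continued fraction with the Euclidean algorithm:
  467 = 5*84 + 47, so a_0 = 5.
  84 = 1*47 + 37, so a_1 = 1.
  47 = 1*37 + 10, so a_2 = 1.
  37 = 3*10 + 7, so a_3 = 3.
  10 = 1*7 + 3, so a_4 = 1.
  7 = 2*3 + 1, so a_5 = 2.
  3 = 3*1 + 0, so a_6 = 3.
so x = [5; 1, 1, 3, 1, 2, 3].
Convergents (p_i = a_i*p_{i-1} + p_{i-2}, q_i = a_i*q_{i-1} + q_{i-2} with p_{-2}=0, p_{-1}=1, q_{-2}=1, q_{-1}=0), until the denominator exceeds 12:
  i=0: a_0=5, p_0 = 5*1 + 0 = 5, q_0 = 5*0 + 1 = 1.
  i=1: a_1=1, p_1 = 1*5 + 1 = 6, q_1 = 1*1 + 0 = 1.
  i=2: a_2=1, p_2 = 1*6 + 5 = 11, q_2 = 1*1 + 1 = 2.
  i=3: a_3=3, p_3 = 3*11 + 6 = 39, q_3 = 3*2 + 1 = 7.
  i=4: a_4=1, p_4 = 1*39 + 11 = 50, q_4 = 1*7 + 2 = 9.
  i=5: a_5=2, p_5 = 2*50 + 39 = 139, q_5 = 2*9 + 7 = 25.
q_5 = 25 > 12, so the last convergent with denominator <= 12 is p_4/q_4 = 50/9.
The closest fraction with denominator <= 12 is either p_4/q_4 or the intermediate fraction (k*p_4 + p_3)/(k*q_4 + q_3) with the largest k >= 1 whose denominator stays <= 12; these approach x as k grows, and every other convergent or intermediate fraction in range is farther away.
Largest k: floor((12 - q_3)/q_4) = floor((12 - 7)/9) = 0.
Since k = 0, no intermediate fraction beyond p_4/q_4 has denominator <= 12, so the convergent 50/9 is the closest (its error is |467*9 - 50*84|/(84*9) = 3/756).

50/9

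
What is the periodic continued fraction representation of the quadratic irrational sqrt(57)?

[7; (1, 1, 4, 1, 1, 14)]

Write x_i = (sqrt(57) + m_i)/d_i with (m_0, d_0) = (0, 1). a_0 = floor(sqrt(57)) = 7, since 7^2 = 49 <= 57 < 64 = 8^2.
Iterate m_{i+1} = d_i*a_i - m_i, d_{i+1} = (57 - m_{i+1}^2)/d_i, a_{i+1} = floor((a_0 + m_{i+1})/d_{i+1}):
  m_1 = 1*7 - 0 = 7, d_1 = (57 - 7^2)/1 = 8/1 = 8, a_1 = floor((7 + 7)/8) = 1.
  m_2 = 8*1 - 7 = 1, d_2 = (57 - 1^2)/8 = 56/8 = 7, a_2 = floor((7 + 1)/7) = 1.
  m_3 = 7*1 - 1 = 6, d_3 = (57 - 6^2)/7 = 21/7 = 3, a_3 = floor((7 + 6)/3) = 4.
  m_4 = 3*4 - 6 = 6, d_4 = (57 - 6^2)/3 = 21/3 = 7, a_4 = floor((7 + 6)/7) = 1.
  m_5 = 7*1 - 6 = 1, d_5 = (57 - 1^2)/7 = 56/7 = 8, a_5 = floor((7 + 1)/8) = 1.
  m_6 = 8*1 - 1 = 7, d_6 = (57 - 7^2)/8 = 8/8 = 1, a_6 = floor((7 + 7)/1) = 14.
  m_7 = 1*14 - 7 = 7, d_7 = (57 - 7^2)/1 = 8/1 = 8: (m_7, d_7) = (m_1, d_1) = (7, 8), so from here the quotients repeat a_1, ..., a_6; the period length is 6.
Hence the expansion of sqrt(57) is a_0 = 7 followed by the repeating block 1, 1, 4, 1, 1, 14 (period 6).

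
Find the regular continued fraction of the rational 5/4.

Run the Euclidean algorithm on 5 and 4; the successive quotients are the partial quotients a_0, a_1, ... (each step inverts the fractional part left over by the previous one):
  5 = 1*4 + 1, so a_0 = 1.
  4 = 4*1 + 0, so a_1 = 4.
The remainder reaches 0 after 2 divisions, so the expansion has 2 partial quotients, read off in order.

[1; 4]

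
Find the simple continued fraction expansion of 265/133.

[1; 1, 132]

Run the Euclidean algorithm on 265 and 133; the successive quotients are the partial quotients a_0, a_1, ... (each step inverts the fractional part left over by the previous one):
  265 = 1*133 + 132, so a_0 = 1.
  133 = 1*132 + 1, so a_1 = 1.
  132 = 132*1 + 0, so a_2 = 132.
The remainder reaches 0 after 3 divisions, so the expansion has 3 partial quotients, read off in order.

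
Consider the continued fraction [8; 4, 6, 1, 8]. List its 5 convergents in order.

Using the convergent recurrence p_i = a_i*p_{i-1} + p_{i-2}, q_i = a_i*q_{i-1} + q_{i-2} with p_{-2}=0, p_{-1}=1, q_{-2}=1, q_{-1}=0:
  i=0: a_0=8, p_0 = 8*1 + 0 = 8, q_0 = 8*0 + 1 = 1.
  i=1: a_1=4, p_1 = 4*8 + 1 = 33, q_1 = 4*1 + 0 = 4.
  i=2: a_2=6, p_2 = 6*33 + 8 = 206, q_2 = 6*4 + 1 = 25.
  i=3: a_3=1, p_3 = 1*206 + 33 = 239, q_3 = 1*25 + 4 = 29.
  i=4: a_4=8, p_4 = 8*239 + 206 = 2118, q_4 = 8*29 + 25 = 257.

8/1, 33/4, 206/25, 239/29, 2118/257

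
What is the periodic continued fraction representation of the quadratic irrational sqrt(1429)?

Write x_i = (sqrt(1429) + m_i)/d_i with (m_0, d_0) = (0, 1). a_0 = floor(sqrt(1429)) = 37, since 37^2 = 1369 <= 1429 < 1444 = 38^2.
Iterate m_{i+1} = d_i*a_i - m_i, d_{i+1} = (1429 - m_{i+1}^2)/d_i, a_{i+1} = floor((a_0 + m_{i+1})/d_{i+1}):
  m_1 = 1*37 - 0 = 37, d_1 = (1429 - 37^2)/1 = 60/1 = 60, a_1 = floor((37 + 37)/60) = 1.
  m_2 = 60*1 - 37 = 23, d_2 = (1429 - 23^2)/60 = 900/60 = 15, a_2 = floor((37 + 23)/15) = 4.
  m_3 = 15*4 - 23 = 37, d_3 = (1429 - 37^2)/15 = 60/15 = 4, a_3 = floor((37 + 37)/4) = 18.
  m_4 = 4*18 - 37 = 35, d_4 = (1429 - 35^2)/4 = 204/4 = 51, a_4 = floor((37 + 35)/51) = 1.
  m_5 = 51*1 - 35 = 16, d_5 = (1429 - 16^2)/51 = 1173/51 = 23, a_5 = floor((37 + 16)/23) = 2.
  m_6 = 23*2 - 16 = 30, d_6 = (1429 - 30^2)/23 = 529/23 = 23, a_6 = floor((37 + 30)/23) = 2.
  m_7 = 23*2 - 30 = 16, d_7 = (1429 - 16^2)/23 = 1173/23 = 51, a_7 = floor((37 + 16)/51) = 1.
  m_8 = 51*1 - 16 = 35, d_8 = (1429 - 35^2)/51 = 204/51 = 4, a_8 = floor((37 + 35)/4) = 18.
  m_9 = 4*18 - 35 = 37, d_9 = (1429 - 37^2)/4 = 60/4 = 15, a_9 = floor((37 + 37)/15) = 4.
  m_10 = 15*4 - 37 = 23, d_10 = (1429 - 23^2)/15 = 900/15 = 60, a_10 = floor((37 + 23)/60) = 1.
  m_11 = 60*1 - 23 = 37, d_11 = (1429 - 37^2)/60 = 60/60 = 1, a_11 = floor((37 + 37)/1) = 74.
  m_12 = 1*74 - 37 = 37, d_12 = (1429 - 37^2)/1 = 60/1 = 60: (m_12, d_12) = (m_1, d_1) = (37, 60), so from here the quotients repeat a_1, ..., a_11; the period length is 11.
Hence the expansion of sqrt(1429) is a_0 = 37 followed by the repeating block 1, 4, 18, 1, 2, 2, 1, 18, 4, 1, 74 (period 11).

[37; (1, 4, 18, 1, 2, 2, 1, 18, 4, 1, 74)]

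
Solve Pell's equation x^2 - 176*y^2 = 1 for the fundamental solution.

(x, y) = (199, 15)

First expand sqrt(176) as a continued fraction. With x_i = (sqrt(176) + m_i)/d_i and (m_0, d_0) = (0, 1): a_0 = floor(sqrt(176)) = 13, since 13^2 = 169 <= 176 < 196 = 14^2.
Iterate m_{i+1} = d_i*a_i - m_i, d_{i+1} = (176 - m_{i+1}^2)/d_i, a_{i+1} = floor((a_0 + m_{i+1})/d_{i+1}):
  m_1 = 1*13 - 0 = 13, d_1 = (176 - 13^2)/1 = 7/1 = 7, a_1 = floor((13 + 13)/7) = 3.
  m_2 = 7*3 - 13 = 8, d_2 = (176 - 8^2)/7 = 112/7 = 16, a_2 = floor((13 + 8)/16) = 1.
  m_3 = 16*1 - 8 = 8, d_3 = (176 - 8^2)/16 = 112/16 = 7, a_3 = floor((13 + 8)/7) = 3.
  m_4 = 7*3 - 8 = 13, d_4 = (176 - 13^2)/7 = 7/7 = 1, a_4 = floor((13 + 13)/1) = 26.
  m_5 = 1*26 - 13 = 13, d_5 = (176 - 13^2)/1 = 7/1 = 7: (m_5, d_5) = (m_1, d_1) = (13, 7), so from here the quotients repeat a_1, ..., a_4; the period length is 4.
So sqrt(176) = [13; (3, 1, 3, 26)] with period length k = 4.
k is even, so the fundamental solution of x^2 - 176y^2 = 1 is (p_{k-1}, q_{k-1}) = (p_3, q_3); compute convergents through index 3.
Convergents (p_i = a_i*p_{i-1} + p_{i-2}, q_i = a_i*q_{i-1} + q_{i-2} with p_{-2}=0, p_{-1}=1, q_{-2}=1, q_{-1}=0):
  i=0: a_0=13, p_0 = 13*1 + 0 = 13, q_0 = 13*0 + 1 = 1.
  i=1: a_1=3, p_1 = 3*13 + 1 = 40, q_1 = 3*1 + 0 = 3.
  i=2: a_2=1, p_2 = 1*40 + 13 = 53, q_2 = 1*3 + 1 = 4.
  i=3: a_3=3, p_3 = 3*53 + 40 = 199, q_3 = 3*4 + 3 = 15.
Check: 199^2 - 176*15^2 = 39601 - 39600 = 1, so (x, y) = (199, 15) solves the equation, and by the theorem it is the least positive solution.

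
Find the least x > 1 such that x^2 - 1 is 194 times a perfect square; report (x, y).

First expand sqrt(194) as a continued fraction. With x_i = (sqrt(194) + m_i)/d_i and (m_0, d_0) = (0, 1): a_0 = floor(sqrt(194)) = 13, since 13^2 = 169 <= 194 < 196 = 14^2.
Iterate m_{i+1} = d_i*a_i - m_i, d_{i+1} = (194 - m_{i+1}^2)/d_i, a_{i+1} = floor((a_0 + m_{i+1})/d_{i+1}):
  m_1 = 1*13 - 0 = 13, d_1 = (194 - 13^2)/1 = 25/1 = 25, a_1 = floor((13 + 13)/25) = 1.
  m_2 = 25*1 - 13 = 12, d_2 = (194 - 12^2)/25 = 50/25 = 2, a_2 = floor((13 + 12)/2) = 12.
  m_3 = 2*12 - 12 = 12, d_3 = (194 - 12^2)/2 = 50/2 = 25, a_3 = floor((13 + 12)/25) = 1.
  m_4 = 25*1 - 12 = 13, d_4 = (194 - 13^2)/25 = 25/25 = 1, a_4 = floor((13 + 13)/1) = 26.
  m_5 = 1*26 - 13 = 13, d_5 = (194 - 13^2)/1 = 25/1 = 25: (m_5, d_5) = (m_1, d_1) = (13, 25), so from here the quotients repeat a_1, ..., a_4; the period length is 4.
So sqrt(194) = [13; (1, 12, 1, 26)] with period length k = 4.
k is even, so the fundamental solution of x^2 - 194y^2 = 1 is (p_{k-1}, q_{k-1}) = (p_3, q_3); compute convergents through index 3.
Convergents (p_i = a_i*p_{i-1} + p_{i-2}, q_i = a_i*q_{i-1} + q_{i-2} with p_{-2}=0, p_{-1}=1, q_{-2}=1, q_{-1}=0):
  i=0: a_0=13, p_0 = 13*1 + 0 = 13, q_0 = 13*0 + 1 = 1.
  i=1: a_1=1, p_1 = 1*13 + 1 = 14, q_1 = 1*1 + 0 = 1.
  i=2: a_2=12, p_2 = 12*14 + 13 = 181, q_2 = 12*1 + 1 = 13.
  i=3: a_3=1, p_3 = 1*181 + 14 = 195, q_3 = 1*13 + 1 = 14.
Check: 195^2 - 194*14^2 = 38025 - 38024 = 1, so (x, y) = (195, 14) solves the equation, and by the theorem it is the least positive solution.

(x, y) = (195, 14)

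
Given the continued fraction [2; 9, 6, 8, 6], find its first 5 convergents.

2/1, 19/9, 116/55, 947/449, 5798/2749

Using the convergent recurrence p_i = a_i*p_{i-1} + p_{i-2}, q_i = a_i*q_{i-1} + q_{i-2} with p_{-2}=0, p_{-1}=1, q_{-2}=1, q_{-1}=0:
  i=0: a_0=2, p_0 = 2*1 + 0 = 2, q_0 = 2*0 + 1 = 1.
  i=1: a_1=9, p_1 = 9*2 + 1 = 19, q_1 = 9*1 + 0 = 9.
  i=2: a_2=6, p_2 = 6*19 + 2 = 116, q_2 = 6*9 + 1 = 55.
  i=3: a_3=8, p_3 = 8*116 + 19 = 947, q_3 = 8*55 + 9 = 449.
  i=4: a_4=6, p_4 = 6*947 + 116 = 5798, q_4 = 6*449 + 55 = 2749.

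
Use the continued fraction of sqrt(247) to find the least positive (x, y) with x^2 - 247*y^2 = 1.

First expand sqrt(247) as a continued fraction. With x_i = (sqrt(247) + m_i)/d_i and (m_0, d_0) = (0, 1): a_0 = floor(sqrt(247)) = 15, since 15^2 = 225 <= 247 < 256 = 16^2.
Iterate m_{i+1} = d_i*a_i - m_i, d_{i+1} = (247 - m_{i+1}^2)/d_i, a_{i+1} = floor((a_0 + m_{i+1})/d_{i+1}):
  m_1 = 1*15 - 0 = 15, d_1 = (247 - 15^2)/1 = 22/1 = 22, a_1 = floor((15 + 15)/22) = 1.
  m_2 = 22*1 - 15 = 7, d_2 = (247 - 7^2)/22 = 198/22 = 9, a_2 = floor((15 + 7)/9) = 2.
  m_3 = 9*2 - 7 = 11, d_3 = (247 - 11^2)/9 = 126/9 = 14, a_3 = floor((15 + 11)/14) = 1.
  m_4 = 14*1 - 11 = 3, d_4 = (247 - 3^2)/14 = 238/14 = 17, a_4 = floor((15 + 3)/17) = 1.
  m_5 = 17*1 - 3 = 14, d_5 = (247 - 14^2)/17 = 51/17 = 3, a_5 = floor((15 + 14)/3) = 9.
  m_6 = 3*9 - 14 = 13, d_6 = (247 - 13^2)/3 = 78/3 = 26, a_6 = floor((15 + 13)/26) = 1.
  m_7 = 26*1 - 13 = 13, d_7 = (247 - 13^2)/26 = 78/26 = 3, a_7 = floor((15 + 13)/3) = 9.
  m_8 = 3*9 - 13 = 14, d_8 = (247 - 14^2)/3 = 51/3 = 17, a_8 = floor((15 + 14)/17) = 1.
  m_9 = 17*1 - 14 = 3, d_9 = (247 - 3^2)/17 = 238/17 = 14, a_9 = floor((15 + 3)/14) = 1.
  m_10 = 14*1 - 3 = 11, d_10 = (247 - 11^2)/14 = 126/14 = 9, a_10 = floor((15 + 11)/9) = 2.
  m_11 = 9*2 - 11 = 7, d_11 = (247 - 7^2)/9 = 198/9 = 22, a_11 = floor((15 + 7)/22) = 1.
  m_12 = 22*1 - 7 = 15, d_12 = (247 - 15^2)/22 = 22/22 = 1, a_12 = floor((15 + 15)/1) = 30.
  m_13 = 1*30 - 15 = 15, d_13 = (247 - 15^2)/1 = 22/1 = 22: (m_13, d_13) = (m_1, d_1) = (15, 22), so from here the quotients repeat a_1, ..., a_12; the period length is 12.
So sqrt(247) = [15; (1, 2, 1, 1, 9, 1, 9, 1, 1, 2, 1, 30)] with period length k = 12.
k is even, so the fundamental solution of x^2 - 247y^2 = 1 is (p_{k-1}, q_{k-1}) = (p_11, q_11); compute convergents through index 11.
Convergents (p_i = a_i*p_{i-1} + p_{i-2}, q_i = a_i*q_{i-1} + q_{i-2} with p_{-2}=0, p_{-1}=1, q_{-2}=1, q_{-1}=0):
  i=0: a_0=15, p_0 = 15*1 + 0 = 15, q_0 = 15*0 + 1 = 1.
  i=1: a_1=1, p_1 = 1*15 + 1 = 16, q_1 = 1*1 + 0 = 1.
  i=2: a_2=2, p_2 = 2*16 + 15 = 47, q_2 = 2*1 + 1 = 3.
  i=3: a_3=1, p_3 = 1*47 + 16 = 63, q_3 = 1*3 + 1 = 4.
  i=4: a_4=1, p_4 = 1*63 + 47 = 110, q_4 = 1*4 + 3 = 7.
  i=5: a_5=9, p_5 = 9*110 + 63 = 1053, q_5 = 9*7 + 4 = 67.
  i=6: a_6=1, p_6 = 1*1053 + 110 = 1163, q_6 = 1*67 + 7 = 74.
  i=7: a_7=9, p_7 = 9*1163 + 1053 = 11520, q_7 = 9*74 + 67 = 733.
  i=8: a_8=1, p_8 = 1*11520 + 1163 = 12683, q_8 = 1*733 + 74 = 807.
  i=9: a_9=1, p_9 = 1*12683 + 11520 = 24203, q_9 = 1*807 + 733 = 1540.
  i=10: a_10=2, p_10 = 2*24203 + 12683 = 61089, q_10 = 2*1540 + 807 = 3887.
  i=11: a_11=1, p_11 = 1*61089 + 24203 = 85292, q_11 = 1*3887 + 1540 = 5427.
Check: 85292^2 - 247*5427^2 = 7274725264 - 7274725263 = 1, so (x, y) = (85292, 5427) solves the equation, and by the theorem it is the least positive solution.

(x, y) = (85292, 5427)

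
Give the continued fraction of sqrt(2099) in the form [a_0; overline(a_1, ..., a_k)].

Write x_i = (sqrt(2099) + m_i)/d_i with (m_0, d_0) = (0, 1). a_0 = floor(sqrt(2099)) = 45, since 45^2 = 2025 <= 2099 < 2116 = 46^2.
Iterate m_{i+1} = d_i*a_i - m_i, d_{i+1} = (2099 - m_{i+1}^2)/d_i, a_{i+1} = floor((a_0 + m_{i+1})/d_{i+1}):
  m_1 = 1*45 - 0 = 45, d_1 = (2099 - 45^2)/1 = 74/1 = 74, a_1 = floor((45 + 45)/74) = 1.
  m_2 = 74*1 - 45 = 29, d_2 = (2099 - 29^2)/74 = 1258/74 = 17, a_2 = floor((45 + 29)/17) = 4.
  m_3 = 17*4 - 29 = 39, d_3 = (2099 - 39^2)/17 = 578/17 = 34, a_3 = floor((45 + 39)/34) = 2.
  m_4 = 34*2 - 39 = 29, d_4 = (2099 - 29^2)/34 = 1258/34 = 37, a_4 = floor((45 + 29)/37) = 2.
  m_5 = 37*2 - 29 = 45, d_5 = (2099 - 45^2)/37 = 74/37 = 2, a_5 = floor((45 + 45)/2) = 45.
  m_6 = 2*45 - 45 = 45, d_6 = (2099 - 45^2)/2 = 74/2 = 37, a_6 = floor((45 + 45)/37) = 2.
  m_7 = 37*2 - 45 = 29, d_7 = (2099 - 29^2)/37 = 1258/37 = 34, a_7 = floor((45 + 29)/34) = 2.
  m_8 = 34*2 - 29 = 39, d_8 = (2099 - 39^2)/34 = 578/34 = 17, a_8 = floor((45 + 39)/17) = 4.
  m_9 = 17*4 - 39 = 29, d_9 = (2099 - 29^2)/17 = 1258/17 = 74, a_9 = floor((45 + 29)/74) = 1.
  m_10 = 74*1 - 29 = 45, d_10 = (2099 - 45^2)/74 = 74/74 = 1, a_10 = floor((45 + 45)/1) = 90.
  m_11 = 1*90 - 45 = 45, d_11 = (2099 - 45^2)/1 = 74/1 = 74: (m_11, d_11) = (m_1, d_1) = (45, 74), so from here the quotients repeat a_1, ..., a_10; the period length is 10.
Hence the expansion of sqrt(2099) is a_0 = 45 followed by the repeating block 1, 4, 2, 2, 45, 2, 2, 4, 1, 90 (period 10).

[45; overline(1, 4, 2, 2, 45, 2, 2, 4, 1, 90)]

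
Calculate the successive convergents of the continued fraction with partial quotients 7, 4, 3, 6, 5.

7/1, 29/4, 94/13, 593/82, 3059/423

Using the convergent recurrence p_i = a_i*p_{i-1} + p_{i-2}, q_i = a_i*q_{i-1} + q_{i-2} with p_{-2}=0, p_{-1}=1, q_{-2}=1, q_{-1}=0:
  i=0: a_0=7, p_0 = 7*1 + 0 = 7, q_0 = 7*0 + 1 = 1.
  i=1: a_1=4, p_1 = 4*7 + 1 = 29, q_1 = 4*1 + 0 = 4.
  i=2: a_2=3, p_2 = 3*29 + 7 = 94, q_2 = 3*4 + 1 = 13.
  i=3: a_3=6, p_3 = 6*94 + 29 = 593, q_3 = 6*13 + 4 = 82.
  i=4: a_4=5, p_4 = 5*593 + 94 = 3059, q_4 = 5*82 + 13 = 423.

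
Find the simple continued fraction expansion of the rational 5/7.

Run the Euclidean algorithm on 5 and 7; the successive quotients are the partial quotients a_0, a_1, ... (each step inverts the fractional part left over by the previous one):
  5 = 0*7 + 5, so a_0 = 0.
  7 = 1*5 + 2, so a_1 = 1.
  5 = 2*2 + 1, so a_2 = 2.
  2 = 2*1 + 0, so a_3 = 2.
The remainder reaches 0 after 4 divisions, so the expansion has 4 partial quotients, read off in order.

[0; 1, 2, 2]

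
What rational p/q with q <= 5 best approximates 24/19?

Expand x = 24/19 as a continued fraction with the Euclidean algorithm:
  24 = 1*19 + 5, so a_0 = 1.
  19 = 3*5 + 4, so a_1 = 3.
  5 = 1*4 + 1, so a_2 = 1.
  4 = 4*1 + 0, so a_3 = 4.
so x = [1; 3, 1, 4].
Convergents (p_i = a_i*p_{i-1} + p_{i-2}, q_i = a_i*q_{i-1} + q_{i-2} with p_{-2}=0, p_{-1}=1, q_{-2}=1, q_{-1}=0), until the denominator exceeds 5:
  i=0: a_0=1, p_0 = 1*1 + 0 = 1, q_0 = 1*0 + 1 = 1.
  i=1: a_1=3, p_1 = 3*1 + 1 = 4, q_1 = 3*1 + 0 = 3.
  i=2: a_2=1, p_2 = 1*4 + 1 = 5, q_2 = 1*3 + 1 = 4.
  i=3: a_3=4, p_3 = 4*5 + 4 = 24, q_3 = 4*4 + 3 = 19.
q_3 = 19 > 5, so the last convergent with denominator <= 5 is p_2/q_2 = 5/4.
The closest fraction with denominator <= 5 is either p_2/q_2 or the intermediate fraction (k*p_2 + p_1)/(k*q_2 + q_1) with the largest k >= 1 whose denominator stays <= 5; these approach x as k grows, and every other convergent or intermediate fraction in range is farther away.
Largest k: floor((5 - q_1)/q_2) = floor((5 - 3)/4) = 0.
Since k = 0, no intermediate fraction beyond p_2/q_2 has denominator <= 5, so the convergent 5/4 is the closest (its error is |24*4 - 5*19|/(19*4) = 1/76).

5/4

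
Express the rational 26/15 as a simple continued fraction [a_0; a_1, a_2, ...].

Run the Euclidean algorithm on 26 and 15; the successive quotients are the partial quotients a_0, a_1, ... (each step inverts the fractional part left over by the previous one):
  26 = 1*15 + 11, so a_0 = 1.
  15 = 1*11 + 4, so a_1 = 1.
  11 = 2*4 + 3, so a_2 = 2.
  4 = 1*3 + 1, so a_3 = 1.
  3 = 3*1 + 0, so a_4 = 3.
The remainder reaches 0 after 5 divisions, so the expansion has 5 partial quotients, read off in order.

[1; 1, 2, 1, 3]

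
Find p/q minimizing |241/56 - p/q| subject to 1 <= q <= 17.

43/10

Expand x = 241/56 as a continued fraction with the Euclidean algorithm:
  241 = 4*56 + 17, so a_0 = 4.
  56 = 3*17 + 5, so a_1 = 3.
  17 = 3*5 + 2, so a_2 = 3.
  5 = 2*2 + 1, so a_3 = 2.
  2 = 2*1 + 0, so a_4 = 2.
so x = [4; 3, 3, 2, 2].
Convergents (p_i = a_i*p_{i-1} + p_{i-2}, q_i = a_i*q_{i-1} + q_{i-2} with p_{-2}=0, p_{-1}=1, q_{-2}=1, q_{-1}=0), until the denominator exceeds 17:
  i=0: a_0=4, p_0 = 4*1 + 0 = 4, q_0 = 4*0 + 1 = 1.
  i=1: a_1=3, p_1 = 3*4 + 1 = 13, q_1 = 3*1 + 0 = 3.
  i=2: a_2=3, p_2 = 3*13 + 4 = 43, q_2 = 3*3 + 1 = 10.
  i=3: a_3=2, p_3 = 2*43 + 13 = 99, q_3 = 2*10 + 3 = 23.
q_3 = 23 > 17, so the last convergent with denominator <= 17 is p_2/q_2 = 43/10.
The closest fraction with denominator <= 17 is either p_2/q_2 or the intermediate fraction (k*p_2 + p_1)/(k*q_2 + q_1) with the largest k >= 1 whose denominator stays <= 17; these approach x as k grows, and every other convergent or intermediate fraction in range is farther away.
Largest k: floor((17 - q_1)/q_2) = floor((17 - 3)/10) = 1.
That gives (1*43 + 13)/(1*10 + 3) = 56/13.
Compare the errors: |x - 43/10| = |241*10 - 43*56|/(56*10) = 2/560, and |x - 56/13| = |241*13 - 56*56|/(56*13) = 3/728.
Cross-multiplying, 2*728 = 1456 < 1680 = 3*560, so 2/560 is smaller: the convergent 43/10 is closer to x than 56/13.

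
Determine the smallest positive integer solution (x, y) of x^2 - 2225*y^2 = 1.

First expand sqrt(2225) as a continued fraction. With x_i = (sqrt(2225) + m_i)/d_i and (m_0, d_0) = (0, 1): a_0 = floor(sqrt(2225)) = 47, since 47^2 = 2209 <= 2225 < 2304 = 48^2.
Iterate m_{i+1} = d_i*a_i - m_i, d_{i+1} = (2225 - m_{i+1}^2)/d_i, a_{i+1} = floor((a_0 + m_{i+1})/d_{i+1}):
  m_1 = 1*47 - 0 = 47, d_1 = (2225 - 47^2)/1 = 16/1 = 16, a_1 = floor((47 + 47)/16) = 5.
  m_2 = 16*5 - 47 = 33, d_2 = (2225 - 33^2)/16 = 1136/16 = 71, a_2 = floor((47 + 33)/71) = 1.
  m_3 = 71*1 - 33 = 38, d_3 = (2225 - 38^2)/71 = 781/71 = 11, a_3 = floor((47 + 38)/11) = 7.
  m_4 = 11*7 - 38 = 39, d_4 = (2225 - 39^2)/11 = 704/11 = 64, a_4 = floor((47 + 39)/64) = 1.
  m_5 = 64*1 - 39 = 25, d_5 = (2225 - 25^2)/64 = 1600/64 = 25, a_5 = floor((47 + 25)/25) = 2.
  m_6 = 25*2 - 25 = 25, d_6 = (2225 - 25^2)/25 = 1600/25 = 64, a_6 = floor((47 + 25)/64) = 1.
  m_7 = 64*1 - 25 = 39, d_7 = (2225 - 39^2)/64 = 704/64 = 11, a_7 = floor((47 + 39)/11) = 7.
  m_8 = 11*7 - 39 = 38, d_8 = (2225 - 38^2)/11 = 781/11 = 71, a_8 = floor((47 + 38)/71) = 1.
  m_9 = 71*1 - 38 = 33, d_9 = (2225 - 33^2)/71 = 1136/71 = 16, a_9 = floor((47 + 33)/16) = 5.
  m_10 = 16*5 - 33 = 47, d_10 = (2225 - 47^2)/16 = 16/16 = 1, a_10 = floor((47 + 47)/1) = 94.
  m_11 = 1*94 - 47 = 47, d_11 = (2225 - 47^2)/1 = 16/1 = 16: (m_11, d_11) = (m_1, d_1) = (47, 16), so from here the quotients repeat a_1, ..., a_10; the period length is 10.
So sqrt(2225) = [47; (5, 1, 7, 1, 2, 1, 7, 1, 5, 94)] with period length k = 10.
k is even, so the fundamental solution of x^2 - 2225y^2 = 1 is (p_{k-1}, q_{k-1}) = (p_9, q_9); compute convergents through index 9.
Convergents (p_i = a_i*p_{i-1} + p_{i-2}, q_i = a_i*q_{i-1} + q_{i-2} with p_{-2}=0, p_{-1}=1, q_{-2}=1, q_{-1}=0):
  i=0: a_0=47, p_0 = 47*1 + 0 = 47, q_0 = 47*0 + 1 = 1.
  i=1: a_1=5, p_1 = 5*47 + 1 = 236, q_1 = 5*1 + 0 = 5.
  i=2: a_2=1, p_2 = 1*236 + 47 = 283, q_2 = 1*5 + 1 = 6.
  i=3: a_3=7, p_3 = 7*283 + 236 = 2217, q_3 = 7*6 + 5 = 47.
  i=4: a_4=1, p_4 = 1*2217 + 283 = 2500, q_4 = 1*47 + 6 = 53.
  i=5: a_5=2, p_5 = 2*2500 + 2217 = 7217, q_5 = 2*53 + 47 = 153.
  i=6: a_6=1, p_6 = 1*7217 + 2500 = 9717, q_6 = 1*153 + 53 = 206.
  i=7: a_7=7, p_7 = 7*9717 + 7217 = 75236, q_7 = 7*206 + 153 = 1595.
  i=8: a_8=1, p_8 = 1*75236 + 9717 = 84953, q_8 = 1*1595 + 206 = 1801.
  i=9: a_9=5, p_9 = 5*84953 + 75236 = 500001, q_9 = 5*1801 + 1595 = 10600.
Check: 500001^2 - 2225*10600^2 = 250001000001 - 250001000000 = 1, so (x, y) = (500001, 10600) solves the equation, and by the theorem it is the least positive solution.

(x, y) = (500001, 10600)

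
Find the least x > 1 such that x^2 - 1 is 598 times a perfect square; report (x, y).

First expand sqrt(598) as a continued fraction. With x_i = (sqrt(598) + m_i)/d_i and (m_0, d_0) = (0, 1): a_0 = floor(sqrt(598)) = 24, since 24^2 = 576 <= 598 < 625 = 25^2.
Iterate m_{i+1} = d_i*a_i - m_i, d_{i+1} = (598 - m_{i+1}^2)/d_i, a_{i+1} = floor((a_0 + m_{i+1})/d_{i+1}):
  m_1 = 1*24 - 0 = 24, d_1 = (598 - 24^2)/1 = 22/1 = 22, a_1 = floor((24 + 24)/22) = 2.
  m_2 = 22*2 - 24 = 20, d_2 = (598 - 20^2)/22 = 198/22 = 9, a_2 = floor((24 + 20)/9) = 4.
  m_3 = 9*4 - 20 = 16, d_3 = (598 - 16^2)/9 = 342/9 = 38, a_3 = floor((24 + 16)/38) = 1.
  m_4 = 38*1 - 16 = 22, d_4 = (598 - 22^2)/38 = 114/38 = 3, a_4 = floor((24 + 22)/3) = 15.
  m_5 = 3*15 - 22 = 23, d_5 = (598 - 23^2)/3 = 69/3 = 23, a_5 = floor((24 + 23)/23) = 2.
  m_6 = 23*2 - 23 = 23, d_6 = (598 - 23^2)/23 = 69/23 = 3, a_6 = floor((24 + 23)/3) = 15.
  m_7 = 3*15 - 23 = 22, d_7 = (598 - 22^2)/3 = 114/3 = 38, a_7 = floor((24 + 22)/38) = 1.
  m_8 = 38*1 - 22 = 16, d_8 = (598 - 16^2)/38 = 342/38 = 9, a_8 = floor((24 + 16)/9) = 4.
  m_9 = 9*4 - 16 = 20, d_9 = (598 - 20^2)/9 = 198/9 = 22, a_9 = floor((24 + 20)/22) = 2.
  m_10 = 22*2 - 20 = 24, d_10 = (598 - 24^2)/22 = 22/22 = 1, a_10 = floor((24 + 24)/1) = 48.
  m_11 = 1*48 - 24 = 24, d_11 = (598 - 24^2)/1 = 22/1 = 22: (m_11, d_11) = (m_1, d_1) = (24, 22), so from here the quotients repeat a_1, ..., a_10; the period length is 10.
So sqrt(598) = [24; (2, 4, 1, 15, 2, 15, 1, 4, 2, 48)] with period length k = 10.
k is even, so the fundamental solution of x^2 - 598y^2 = 1 is (p_{k-1}, q_{k-1}) = (p_9, q_9); compute convergents through index 9.
Convergents (p_i = a_i*p_{i-1} + p_{i-2}, q_i = a_i*q_{i-1} + q_{i-2} with p_{-2}=0, p_{-1}=1, q_{-2}=1, q_{-1}=0):
  i=0: a_0=24, p_0 = 24*1 + 0 = 24, q_0 = 24*0 + 1 = 1.
  i=1: a_1=2, p_1 = 2*24 + 1 = 49, q_1 = 2*1 + 0 = 2.
  i=2: a_2=4, p_2 = 4*49 + 24 = 220, q_2 = 4*2 + 1 = 9.
  i=3: a_3=1, p_3 = 1*220 + 49 = 269, q_3 = 1*9 + 2 = 11.
  i=4: a_4=15, p_4 = 15*269 + 220 = 4255, q_4 = 15*11 + 9 = 174.
  i=5: a_5=2, p_5 = 2*4255 + 269 = 8779, q_5 = 2*174 + 11 = 359.
  i=6: a_6=15, p_6 = 15*8779 + 4255 = 135940, q_6 = 15*359 + 174 = 5559.
  i=7: a_7=1, p_7 = 1*135940 + 8779 = 144719, q_7 = 1*5559 + 359 = 5918.
  i=8: a_8=4, p_8 = 4*144719 + 135940 = 714816, q_8 = 4*5918 + 5559 = 29231.
  i=9: a_9=2, p_9 = 2*714816 + 144719 = 1574351, q_9 = 2*29231 + 5918 = 64380.
Check: 1574351^2 - 598*64380^2 = 2478581071201 - 2478581071200 = 1, so (x, y) = (1574351, 64380) solves the equation, and by the theorem it is the least positive solution.

(x, y) = (1574351, 64380)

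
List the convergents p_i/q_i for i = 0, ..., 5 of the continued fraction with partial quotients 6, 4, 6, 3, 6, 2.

Using the convergent recurrence p_i = a_i*p_{i-1} + p_{i-2}, q_i = a_i*q_{i-1} + q_{i-2} with p_{-2}=0, p_{-1}=1, q_{-2}=1, q_{-1}=0:
  i=0: a_0=6, p_0 = 6*1 + 0 = 6, q_0 = 6*0 + 1 = 1.
  i=1: a_1=4, p_1 = 4*6 + 1 = 25, q_1 = 4*1 + 0 = 4.
  i=2: a_2=6, p_2 = 6*25 + 6 = 156, q_2 = 6*4 + 1 = 25.
  i=3: a_3=3, p_3 = 3*156 + 25 = 493, q_3 = 3*25 + 4 = 79.
  i=4: a_4=6, p_4 = 6*493 + 156 = 3114, q_4 = 6*79 + 25 = 499.
  i=5: a_5=2, p_5 = 2*3114 + 493 = 6721, q_5 = 2*499 + 79 = 1077.

6/1, 25/4, 156/25, 493/79, 3114/499, 6721/1077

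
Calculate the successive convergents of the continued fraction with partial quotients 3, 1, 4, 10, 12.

3/1, 4/1, 19/5, 194/51, 2347/617

Using the convergent recurrence p_i = a_i*p_{i-1} + p_{i-2}, q_i = a_i*q_{i-1} + q_{i-2} with p_{-2}=0, p_{-1}=1, q_{-2}=1, q_{-1}=0:
  i=0: a_0=3, p_0 = 3*1 + 0 = 3, q_0 = 3*0 + 1 = 1.
  i=1: a_1=1, p_1 = 1*3 + 1 = 4, q_1 = 1*1 + 0 = 1.
  i=2: a_2=4, p_2 = 4*4 + 3 = 19, q_2 = 4*1 + 1 = 5.
  i=3: a_3=10, p_3 = 10*19 + 4 = 194, q_3 = 10*5 + 1 = 51.
  i=4: a_4=12, p_4 = 12*194 + 19 = 2347, q_4 = 12*51 + 5 = 617.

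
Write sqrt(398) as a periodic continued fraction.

[19; (1, 18, 1, 38)]

Write x_i = (sqrt(398) + m_i)/d_i with (m_0, d_0) = (0, 1). a_0 = floor(sqrt(398)) = 19, since 19^2 = 361 <= 398 < 400 = 20^2.
Iterate m_{i+1} = d_i*a_i - m_i, d_{i+1} = (398 - m_{i+1}^2)/d_i, a_{i+1} = floor((a_0 + m_{i+1})/d_{i+1}):
  m_1 = 1*19 - 0 = 19, d_1 = (398 - 19^2)/1 = 37/1 = 37, a_1 = floor((19 + 19)/37) = 1.
  m_2 = 37*1 - 19 = 18, d_2 = (398 - 18^2)/37 = 74/37 = 2, a_2 = floor((19 + 18)/2) = 18.
  m_3 = 2*18 - 18 = 18, d_3 = (398 - 18^2)/2 = 74/2 = 37, a_3 = floor((19 + 18)/37) = 1.
  m_4 = 37*1 - 18 = 19, d_4 = (398 - 19^2)/37 = 37/37 = 1, a_4 = floor((19 + 19)/1) = 38.
  m_5 = 1*38 - 19 = 19, d_5 = (398 - 19^2)/1 = 37/1 = 37: (m_5, d_5) = (m_1, d_1) = (19, 37), so from here the quotients repeat a_1, ..., a_4; the period length is 4.
Hence the expansion of sqrt(398) is a_0 = 19 followed by the repeating block 1, 18, 1, 38 (period 4).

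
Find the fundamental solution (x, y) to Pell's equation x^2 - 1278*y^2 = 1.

(x, y) = (143, 4)

First expand sqrt(1278) as a continued fraction. With x_i = (sqrt(1278) + m_i)/d_i and (m_0, d_0) = (0, 1): a_0 = floor(sqrt(1278)) = 35, since 35^2 = 1225 <= 1278 < 1296 = 36^2.
Iterate m_{i+1} = d_i*a_i - m_i, d_{i+1} = (1278 - m_{i+1}^2)/d_i, a_{i+1} = floor((a_0 + m_{i+1})/d_{i+1}):
  m_1 = 1*35 - 0 = 35, d_1 = (1278 - 35^2)/1 = 53/1 = 53, a_1 = floor((35 + 35)/53) = 1.
  m_2 = 53*1 - 35 = 18, d_2 = (1278 - 18^2)/53 = 954/53 = 18, a_2 = floor((35 + 18)/18) = 2.
  m_3 = 18*2 - 18 = 18, d_3 = (1278 - 18^2)/18 = 954/18 = 53, a_3 = floor((35 + 18)/53) = 1.
  m_4 = 53*1 - 18 = 35, d_4 = (1278 - 35^2)/53 = 53/53 = 1, a_4 = floor((35 + 35)/1) = 70.
  m_5 = 1*70 - 35 = 35, d_5 = (1278 - 35^2)/1 = 53/1 = 53: (m_5, d_5) = (m_1, d_1) = (35, 53), so from here the quotients repeat a_1, ..., a_4; the period length is 4.
So sqrt(1278) = [35; (1, 2, 1, 70)] with period length k = 4.
k is even, so the fundamental solution of x^2 - 1278y^2 = 1 is (p_{k-1}, q_{k-1}) = (p_3, q_3); compute convergents through index 3.
Convergents (p_i = a_i*p_{i-1} + p_{i-2}, q_i = a_i*q_{i-1} + q_{i-2} with p_{-2}=0, p_{-1}=1, q_{-2}=1, q_{-1}=0):
  i=0: a_0=35, p_0 = 35*1 + 0 = 35, q_0 = 35*0 + 1 = 1.
  i=1: a_1=1, p_1 = 1*35 + 1 = 36, q_1 = 1*1 + 0 = 1.
  i=2: a_2=2, p_2 = 2*36 + 35 = 107, q_2 = 2*1 + 1 = 3.
  i=3: a_3=1, p_3 = 1*107 + 36 = 143, q_3 = 1*3 + 1 = 4.
Check: 143^2 - 1278*4^2 = 20449 - 20448 = 1, so (x, y) = (143, 4) solves the equation, and by the theorem it is the least positive solution.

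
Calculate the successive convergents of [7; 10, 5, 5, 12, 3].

Using the convergent recurrence p_i = a_i*p_{i-1} + p_{i-2}, q_i = a_i*q_{i-1} + q_{i-2} with p_{-2}=0, p_{-1}=1, q_{-2}=1, q_{-1}=0:
  i=0: a_0=7, p_0 = 7*1 + 0 = 7, q_0 = 7*0 + 1 = 1.
  i=1: a_1=10, p_1 = 10*7 + 1 = 71, q_1 = 10*1 + 0 = 10.
  i=2: a_2=5, p_2 = 5*71 + 7 = 362, q_2 = 5*10 + 1 = 51.
  i=3: a_3=5, p_3 = 5*362 + 71 = 1881, q_3 = 5*51 + 10 = 265.
  i=4: a_4=12, p_4 = 12*1881 + 362 = 22934, q_4 = 12*265 + 51 = 3231.
  i=5: a_5=3, p_5 = 3*22934 + 1881 = 70683, q_5 = 3*3231 + 265 = 9958.

7/1, 71/10, 362/51, 1881/265, 22934/3231, 70683/9958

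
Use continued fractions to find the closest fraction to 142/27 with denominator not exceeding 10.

Expand x = 142/27 as a continued fraction with the Euclidean algorithm:
  142 = 5*27 + 7, so a_0 = 5.
  27 = 3*7 + 6, so a_1 = 3.
  7 = 1*6 + 1, so a_2 = 1.
  6 = 6*1 + 0, so a_3 = 6.
so x = [5; 3, 1, 6].
Convergents (p_i = a_i*p_{i-1} + p_{i-2}, q_i = a_i*q_{i-1} + q_{i-2} with p_{-2}=0, p_{-1}=1, q_{-2}=1, q_{-1}=0), until the denominator exceeds 10:
  i=0: a_0=5, p_0 = 5*1 + 0 = 5, q_0 = 5*0 + 1 = 1.
  i=1: a_1=3, p_1 = 3*5 + 1 = 16, q_1 = 3*1 + 0 = 3.
  i=2: a_2=1, p_2 = 1*16 + 5 = 21, q_2 = 1*3 + 1 = 4.
  i=3: a_3=6, p_3 = 6*21 + 16 = 142, q_3 = 6*4 + 3 = 27.
q_3 = 27 > 10, so the last convergent with denominator <= 10 is p_2/q_2 = 21/4.
The closest fraction with denominator <= 10 is either p_2/q_2 or the intermediate fraction (k*p_2 + p_1)/(k*q_2 + q_1) with the largest k >= 1 whose denominator stays <= 10; these approach x as k grows, and every other convergent or intermediate fraction in range is farther away.
Largest k: floor((10 - q_1)/q_2) = floor((10 - 3)/4) = 1.
That gives (1*21 + 16)/(1*4 + 3) = 37/7.
Compare the errors: |x - 21/4| = |142*4 - 21*27|/(27*4) = 1/108, and |x - 37/7| = |142*7 - 37*27|/(27*7) = 5/189.
Cross-multiplying, 1*189 = 189 < 540 = 5*108, so 1/108 is smaller: the convergent 21/4 is closer to x than 37/7.

21/4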